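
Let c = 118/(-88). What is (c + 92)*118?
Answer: 235351/22 ≈ 10698.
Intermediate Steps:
c = -59/44 (c = 118*(-1/88) = -59/44 ≈ -1.3409)
(c + 92)*118 = (-59/44 + 92)*118 = (3989/44)*118 = 235351/22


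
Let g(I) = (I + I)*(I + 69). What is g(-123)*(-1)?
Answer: -13284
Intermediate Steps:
g(I) = 2*I*(69 + I) (g(I) = (2*I)*(69 + I) = 2*I*(69 + I))
g(-123)*(-1) = (2*(-123)*(69 - 123))*(-1) = (2*(-123)*(-54))*(-1) = 13284*(-1) = -13284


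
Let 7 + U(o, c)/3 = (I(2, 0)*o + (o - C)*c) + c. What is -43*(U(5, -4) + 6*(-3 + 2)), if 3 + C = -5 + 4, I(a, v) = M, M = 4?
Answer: 3741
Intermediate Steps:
I(a, v) = 4
C = -4 (C = -3 + (-5 + 4) = -3 - 1 = -4)
U(o, c) = -21 + 3*c + 12*o + 3*c*(4 + o) (U(o, c) = -21 + 3*((4*o + (o - 1*(-4))*c) + c) = -21 + 3*((4*o + (o + 4)*c) + c) = -21 + 3*((4*o + (4 + o)*c) + c) = -21 + 3*((4*o + c*(4 + o)) + c) = -21 + 3*(c + 4*o + c*(4 + o)) = -21 + (3*c + 12*o + 3*c*(4 + o)) = -21 + 3*c + 12*o + 3*c*(4 + o))
-43*(U(5, -4) + 6*(-3 + 2)) = -43*((-21 + 12*5 + 15*(-4) + 3*(-4)*5) + 6*(-3 + 2)) = -43*((-21 + 60 - 60 - 60) + 6*(-1)) = -43*(-81 - 6) = -43*(-87) = 3741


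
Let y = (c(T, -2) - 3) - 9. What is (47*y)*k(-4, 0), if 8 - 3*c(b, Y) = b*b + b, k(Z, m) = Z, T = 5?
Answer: 10904/3 ≈ 3634.7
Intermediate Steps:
c(b, Y) = 8/3 - b/3 - b²/3 (c(b, Y) = 8/3 - (b*b + b)/3 = 8/3 - (b² + b)/3 = 8/3 - (b + b²)/3 = 8/3 + (-b/3 - b²/3) = 8/3 - b/3 - b²/3)
y = -58/3 (y = ((8/3 - ⅓*5 - ⅓*5²) - 3) - 9 = ((8/3 - 5/3 - ⅓*25) - 3) - 9 = ((8/3 - 5/3 - 25/3) - 3) - 9 = (-22/3 - 3) - 9 = -31/3 - 9 = -58/3 ≈ -19.333)
(47*y)*k(-4, 0) = (47*(-58/3))*(-4) = -2726/3*(-4) = 10904/3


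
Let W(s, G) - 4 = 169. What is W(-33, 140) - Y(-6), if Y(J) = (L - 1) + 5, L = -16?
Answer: 185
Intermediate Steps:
W(s, G) = 173 (W(s, G) = 4 + 169 = 173)
Y(J) = -12 (Y(J) = (-16 - 1) + 5 = -17 + 5 = -12)
W(-33, 140) - Y(-6) = 173 - 1*(-12) = 173 + 12 = 185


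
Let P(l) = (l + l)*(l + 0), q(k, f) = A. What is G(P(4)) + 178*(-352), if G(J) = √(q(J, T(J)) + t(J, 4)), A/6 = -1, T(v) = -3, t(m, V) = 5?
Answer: -62656 + I ≈ -62656.0 + 1.0*I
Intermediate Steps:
A = -6 (A = 6*(-1) = -6)
q(k, f) = -6
P(l) = 2*l² (P(l) = (2*l)*l = 2*l²)
G(J) = I (G(J) = √(-6 + 5) = √(-1) = I)
G(P(4)) + 178*(-352) = I + 178*(-352) = I - 62656 = -62656 + I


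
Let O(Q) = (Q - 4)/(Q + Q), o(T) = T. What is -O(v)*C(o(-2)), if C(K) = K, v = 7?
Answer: 3/7 ≈ 0.42857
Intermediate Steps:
O(Q) = (-4 + Q)/(2*Q) (O(Q) = (-4 + Q)/((2*Q)) = (-4 + Q)*(1/(2*Q)) = (-4 + Q)/(2*Q))
-O(v)*C(o(-2)) = -(½)*(-4 + 7)/7*(-2) = -(½)*(⅐)*3*(-2) = -3*(-2)/14 = -1*(-3/7) = 3/7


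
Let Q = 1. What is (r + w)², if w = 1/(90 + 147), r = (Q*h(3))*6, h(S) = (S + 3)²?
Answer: 2620723249/56169 ≈ 46658.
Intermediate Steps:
h(S) = (3 + S)²
r = 216 (r = (1*(3 + 3)²)*6 = (1*6²)*6 = (1*36)*6 = 36*6 = 216)
w = 1/237 ≈ 0.0042194
(r + w)² = (216 + 1/237)² = (51193/237)² = 2620723249/56169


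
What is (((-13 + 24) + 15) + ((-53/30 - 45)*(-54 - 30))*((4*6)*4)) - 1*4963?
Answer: 1860947/5 ≈ 3.7219e+5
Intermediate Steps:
(((-13 + 24) + 15) + ((-53/30 - 45)*(-54 - 30))*((4*6)*4)) - 1*4963 = ((11 + 15) + ((-53*1/30 - 45)*(-84))*(24*4)) - 4963 = (26 + ((-53/30 - 45)*(-84))*96) - 4963 = (26 - 1403/30*(-84)*96) - 4963 = (26 + (19642/5)*96) - 4963 = (26 + 1885632/5) - 4963 = 1885762/5 - 4963 = 1860947/5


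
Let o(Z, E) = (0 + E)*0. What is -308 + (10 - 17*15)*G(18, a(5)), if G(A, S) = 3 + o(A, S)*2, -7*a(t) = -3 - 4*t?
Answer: -1043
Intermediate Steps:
o(Z, E) = 0 (o(Z, E) = E*0 = 0)
a(t) = 3/7 + 4*t/7 (a(t) = -(-3 - 4*t)/7 = 3/7 + 4*t/7)
G(A, S) = 3 (G(A, S) = 3 + 0*2 = 3 + 0 = 3)
-308 + (10 - 17*15)*G(18, a(5)) = -308 + (10 - 17*15)*3 = -308 + (10 - 255)*3 = -308 - 245*3 = -308 - 735 = -1043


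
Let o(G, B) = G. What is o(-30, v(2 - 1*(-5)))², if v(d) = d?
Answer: 900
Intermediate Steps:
o(-30, v(2 - 1*(-5)))² = (-30)² = 900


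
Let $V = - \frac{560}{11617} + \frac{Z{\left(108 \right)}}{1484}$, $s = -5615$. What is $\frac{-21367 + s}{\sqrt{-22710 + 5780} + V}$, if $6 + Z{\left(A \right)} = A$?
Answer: $- \frac{41154301648064556}{1257919235480751089} + \frac{2004794800172989272 i \sqrt{16930}}{1257919235480751089} \approx -0.032716 + 207.37 i$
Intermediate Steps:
$Z{\left(A \right)} = -6 + A$
$V = \frac{176947}{8619814}$ ($V = - \frac{560}{11617} + \frac{-6 + 108}{1484} = \left(-560\right) \frac{1}{11617} + 102 \cdot \frac{1}{1484} = - \frac{560}{11617} + \frac{51}{742} = \frac{176947}{8619814} \approx 0.020528$)
$\frac{-21367 + s}{\sqrt{-22710 + 5780} + V} = \frac{-21367 - 5615}{\sqrt{-22710 + 5780} + \frac{176947}{8619814}} = - \frac{26982}{\sqrt{-16930} + \frac{176947}{8619814}} = - \frac{26982}{i \sqrt{16930} + \frac{176947}{8619814}} = - \frac{26982}{\frac{176947}{8619814} + i \sqrt{16930}}$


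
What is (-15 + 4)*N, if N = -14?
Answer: 154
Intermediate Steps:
(-15 + 4)*N = (-15 + 4)*(-14) = -11*(-14) = 154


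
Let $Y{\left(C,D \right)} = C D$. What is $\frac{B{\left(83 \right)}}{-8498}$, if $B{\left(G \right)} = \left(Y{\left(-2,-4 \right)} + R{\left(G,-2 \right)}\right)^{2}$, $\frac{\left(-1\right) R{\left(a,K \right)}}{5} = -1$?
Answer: $- \frac{169}{8498} \approx -0.019887$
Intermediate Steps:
$R{\left(a,K \right)} = 5$ ($R{\left(a,K \right)} = \left(-5\right) \left(-1\right) = 5$)
$B{\left(G \right)} = 169$ ($B{\left(G \right)} = \left(\left(-2\right) \left(-4\right) + 5\right)^{2} = \left(8 + 5\right)^{2} = 13^{2} = 169$)
$\frac{B{\left(83 \right)}}{-8498} = \frac{169}{-8498} = 169 \left(- \frac{1}{8498}\right) = - \frac{169}{8498}$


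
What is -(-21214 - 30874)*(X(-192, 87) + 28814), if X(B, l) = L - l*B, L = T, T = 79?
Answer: 2375056536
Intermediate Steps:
L = 79
X(B, l) = 79 - B*l (X(B, l) = 79 - l*B = 79 - B*l)
-(-21214 - 30874)*(X(-192, 87) + 28814) = -(-21214 - 30874)*((79 - 1*(-192)*87) + 28814) = -(-52088)*((79 + 16704) + 28814) = -(-52088)*(16783 + 28814) = -(-52088)*45597 = -1*(-2375056536) = 2375056536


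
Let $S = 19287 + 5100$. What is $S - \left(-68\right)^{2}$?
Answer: $19763$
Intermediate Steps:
$S = 24387$
$S - \left(-68\right)^{2} = 24387 - \left(-68\right)^{2} = 24387 - 4624 = 19763$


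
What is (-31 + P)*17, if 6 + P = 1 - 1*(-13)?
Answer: -391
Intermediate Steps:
P = 8 (P = -6 + (1 - 1*(-13)) = -6 + (1 + 13) = -6 + 14 = 8)
(-31 + P)*17 = (-31 + 8)*17 = -23*17 = -391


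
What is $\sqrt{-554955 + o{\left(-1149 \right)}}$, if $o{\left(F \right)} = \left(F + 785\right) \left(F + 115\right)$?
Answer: $i \sqrt{178579} \approx 422.59 i$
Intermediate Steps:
$o{\left(F \right)} = \left(115 + F\right) \left(785 + F\right)$ ($o{\left(F \right)} = \left(785 + F\right) \left(115 + F\right) = \left(115 + F\right) \left(785 + F\right)$)
$\sqrt{-554955 + o{\left(-1149 \right)}} = \sqrt{-554955 + \left(90275 + \left(-1149\right)^{2} + 900 \left(-1149\right)\right)} = \sqrt{-554955 + \left(90275 + 1320201 - 1034100\right)} = \sqrt{-554955 + 376376} = \sqrt{-178579} = i \sqrt{178579}$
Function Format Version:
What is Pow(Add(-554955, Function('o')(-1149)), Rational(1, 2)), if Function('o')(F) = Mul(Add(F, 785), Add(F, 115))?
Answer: Mul(I, Pow(178579, Rational(1, 2))) ≈ Mul(422.59, I)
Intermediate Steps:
Function('o')(F) = Mul(Add(115, F), Add(785, F)) (Function('o')(F) = Mul(Add(785, F), Add(115, F)) = Mul(Add(115, F), Add(785, F)))
Pow(Add(-554955, Function('o')(-1149)), Rational(1, 2)) = Pow(Add(-554955, Add(90275, Pow(-1149, 2), Mul(900, -1149))), Rational(1, 2)) = Pow(Add(-554955, Add(90275, 1320201, -1034100)), Rational(1, 2)) = Pow(Add(-554955, 376376), Rational(1, 2)) = Pow(-178579, Rational(1, 2)) = Mul(I, Pow(178579, Rational(1, 2)))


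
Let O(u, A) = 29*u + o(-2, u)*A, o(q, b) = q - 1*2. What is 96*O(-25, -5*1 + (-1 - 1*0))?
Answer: -67296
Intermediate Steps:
o(q, b) = -2 + q (o(q, b) = q - 2 = -2 + q)
O(u, A) = -4*A + 29*u (O(u, A) = 29*u + (-2 - 2)*A = 29*u - 4*A = -4*A + 29*u)
96*O(-25, -5*1 + (-1 - 1*0)) = 96*(-4*(-5*1 + (-1 - 1*0)) + 29*(-25)) = 96*(-4*(-5 + (-1 + 0)) - 725) = 96*(-4*(-5 - 1) - 725) = 96*(-4*(-6) - 725) = 96*(24 - 725) = 96*(-701) = -67296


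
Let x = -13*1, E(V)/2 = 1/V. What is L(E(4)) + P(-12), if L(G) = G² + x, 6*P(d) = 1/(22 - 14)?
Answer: -611/48 ≈ -12.729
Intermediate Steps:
E(V) = 2/V
P(d) = 1/48 (P(d) = 1/(6*(22 - 14)) = (⅙)/8 = (⅙)*(⅛) = 1/48)
x = -13
L(G) = -13 + G² (L(G) = G² - 13 = -13 + G²)
L(E(4)) + P(-12) = (-13 + (2/4)²) + 1/48 = (-13 + (2*(¼))²) + 1/48 = (-13 + (½)²) + 1/48 = (-13 + ¼) + 1/48 = -51/4 + 1/48 = -611/48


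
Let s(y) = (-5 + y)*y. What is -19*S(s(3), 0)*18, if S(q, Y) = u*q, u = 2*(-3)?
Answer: -12312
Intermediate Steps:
s(y) = y*(-5 + y)
u = -6
S(q, Y) = -6*q
-19*S(s(3), 0)*18 = -(-114)*3*(-5 + 3)*18 = -(-114)*3*(-2)*18 = -(-114)*(-6)*18 = -19*36*18 = -684*18 = -12312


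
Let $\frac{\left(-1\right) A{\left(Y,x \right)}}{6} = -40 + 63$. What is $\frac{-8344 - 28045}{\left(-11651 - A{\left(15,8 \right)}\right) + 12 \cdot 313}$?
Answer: $\frac{36389}{7757} \approx 4.6911$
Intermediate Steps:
$A{\left(Y,x \right)} = -138$ ($A{\left(Y,x \right)} = - 6 \left(-40 + 63\right) = \left(-6\right) 23 = -138$)
$\frac{-8344 - 28045}{\left(-11651 - A{\left(15,8 \right)}\right) + 12 \cdot 313} = \frac{-8344 - 28045}{\left(-11651 - -138\right) + 12 \cdot 313} = - \frac{36389}{\left(-11651 + 138\right) + 3756} = - \frac{36389}{-11513 + 3756} = - \frac{36389}{-7757} = \left(-36389\right) \left(- \frac{1}{7757}\right) = \frac{36389}{7757}$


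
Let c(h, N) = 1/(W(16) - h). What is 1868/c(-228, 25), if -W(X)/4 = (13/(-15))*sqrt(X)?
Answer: 6777104/15 ≈ 4.5181e+5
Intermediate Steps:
W(X) = 52*sqrt(X)/15 (W(X) = -4*13/(-15)*sqrt(X) = -4*13*(-1/15)*sqrt(X) = -(-52)*sqrt(X)/15 = 52*sqrt(X)/15)
c(h, N) = 1/(208/15 - h) (c(h, N) = 1/(52*sqrt(16)/15 - h) = 1/((52/15)*4 - h) = 1/(208/15 - h))
1868/c(-228, 25) = 1868/((-15/(-208 + 15*(-228)))) = 1868/((-15/(-208 - 3420))) = 1868/((-15/(-3628))) = 1868/((-15*(-1/3628))) = 1868/(15/3628) = 1868*(3628/15) = 6777104/15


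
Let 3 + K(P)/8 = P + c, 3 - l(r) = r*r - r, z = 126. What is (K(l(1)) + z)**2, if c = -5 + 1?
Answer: 8836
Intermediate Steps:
c = -4
l(r) = 3 + r - r**2 (l(r) = 3 - (r*r - r) = 3 - (r**2 - r) = 3 + (r - r**2) = 3 + r - r**2)
K(P) = -56 + 8*P (K(P) = -24 + 8*(P - 4) = -24 + 8*(-4 + P) = -24 + (-32 + 8*P) = -56 + 8*P)
(K(l(1)) + z)**2 = ((-56 + 8*(3 + 1 - 1*1**2)) + 126)**2 = ((-56 + 8*(3 + 1 - 1*1)) + 126)**2 = ((-56 + 8*(3 + 1 - 1)) + 126)**2 = ((-56 + 8*3) + 126)**2 = ((-56 + 24) + 126)**2 = (-32 + 126)**2 = 94**2 = 8836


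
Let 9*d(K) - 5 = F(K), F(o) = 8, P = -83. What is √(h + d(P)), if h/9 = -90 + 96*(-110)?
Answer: I*√862637/3 ≈ 309.59*I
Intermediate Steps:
d(K) = 13/9 (d(K) = 5/9 + (⅑)*8 = 5/9 + 8/9 = 13/9)
h = -95850 (h = 9*(-90 + 96*(-110)) = 9*(-90 - 10560) = 9*(-10650) = -95850)
√(h + d(P)) = √(-95850 + 13/9) = √(-862637/9) = I*√862637/3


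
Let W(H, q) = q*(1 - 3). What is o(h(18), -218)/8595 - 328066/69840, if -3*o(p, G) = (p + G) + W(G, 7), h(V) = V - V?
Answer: -93810877/20009160 ≈ -4.6884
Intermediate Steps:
W(H, q) = -2*q (W(H, q) = q*(-2) = -2*q)
h(V) = 0
o(p, G) = 14/3 - G/3 - p/3 (o(p, G) = -((p + G) - 2*7)/3 = -((G + p) - 14)/3 = -(-14 + G + p)/3 = 14/3 - G/3 - p/3)
o(h(18), -218)/8595 - 328066/69840 = (14/3 - ⅓*(-218) - ⅓*0)/8595 - 328066/69840 = (14/3 + 218/3 + 0)*(1/8595) - 328066*1/69840 = (232/3)*(1/8595) - 164033/34920 = 232/25785 - 164033/34920 = -93810877/20009160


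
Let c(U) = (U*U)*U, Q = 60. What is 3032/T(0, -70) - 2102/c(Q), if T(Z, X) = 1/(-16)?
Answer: -5239297051/108000 ≈ -48512.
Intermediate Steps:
T(Z, X) = -1/16
c(U) = U³ (c(U) = U²*U = U³)
3032/T(0, -70) - 2102/c(Q) = 3032/(-1/16) - 2102/(60³) = 3032*(-16) - 2102/216000 = -48512 - 2102*1/216000 = -48512 - 1051/108000 = -5239297051/108000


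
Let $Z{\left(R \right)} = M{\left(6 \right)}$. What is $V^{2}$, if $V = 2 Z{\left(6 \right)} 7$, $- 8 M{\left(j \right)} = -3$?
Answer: $\frac{441}{16} \approx 27.563$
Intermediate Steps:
$M{\left(j \right)} = \frac{3}{8}$ ($M{\left(j \right)} = \left(- \frac{1}{8}\right) \left(-3\right) = \frac{3}{8}$)
$Z{\left(R \right)} = \frac{3}{8}$
$V = \frac{21}{4}$ ($V = 2 \cdot \frac{3}{8} \cdot 7 = \frac{3}{4} \cdot 7 = \frac{21}{4} \approx 5.25$)
$V^{2} = \left(\frac{21}{4}\right)^{2} = \frac{441}{16}$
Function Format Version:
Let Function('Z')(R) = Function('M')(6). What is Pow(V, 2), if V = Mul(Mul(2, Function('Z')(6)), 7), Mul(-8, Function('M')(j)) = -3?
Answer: Rational(441, 16) ≈ 27.563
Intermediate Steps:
Function('M')(j) = Rational(3, 8) (Function('M')(j) = Mul(Rational(-1, 8), -3) = Rational(3, 8))
Function('Z')(R) = Rational(3, 8)
V = Rational(21, 4) (V = Mul(Mul(2, Rational(3, 8)), 7) = Mul(Rational(3, 4), 7) = Rational(21, 4) ≈ 5.2500)
Pow(V, 2) = Pow(Rational(21, 4), 2) = Rational(441, 16)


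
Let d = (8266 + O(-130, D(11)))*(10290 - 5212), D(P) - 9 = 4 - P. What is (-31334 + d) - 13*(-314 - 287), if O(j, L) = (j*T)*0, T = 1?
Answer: 41951227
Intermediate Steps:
D(P) = 13 - P (D(P) = 9 + (4 - P) = 13 - P)
O(j, L) = 0 (O(j, L) = (j*1)*0 = j*0 = 0)
d = 41974748 (d = (8266 + 0)*(10290 - 5212) = 8266*5078 = 41974748)
(-31334 + d) - 13*(-314 - 287) = (-31334 + 41974748) - 13*(-314 - 287) = 41943414 - 13*(-601) = 41943414 + 7813 = 41951227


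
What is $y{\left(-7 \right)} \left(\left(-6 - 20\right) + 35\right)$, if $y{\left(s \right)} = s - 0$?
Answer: $-63$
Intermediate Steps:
$y{\left(s \right)} = s$ ($y{\left(s \right)} = s + 0 = s$)
$y{\left(-7 \right)} \left(\left(-6 - 20\right) + 35\right) = - 7 \left(\left(-6 - 20\right) + 35\right) = - 7 \left(-26 + 35\right) = \left(-7\right) 9 = -63$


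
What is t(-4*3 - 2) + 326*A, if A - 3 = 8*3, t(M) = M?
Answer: 8788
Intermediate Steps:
A = 27 (A = 3 + 8*3 = 3 + 24 = 27)
t(-4*3 - 2) + 326*A = (-4*3 - 2) + 326*27 = (-12 - 2) + 8802 = -14 + 8802 = 8788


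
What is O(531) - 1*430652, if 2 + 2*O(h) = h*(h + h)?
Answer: -148692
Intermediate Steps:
O(h) = -1 + h² (O(h) = -1 + (h*(h + h))/2 = -1 + (h*(2*h))/2 = -1 + (2*h²)/2 = -1 + h²)
O(531) - 1*430652 = (-1 + 531²) - 1*430652 = (-1 + 281961) - 430652 = 281960 - 430652 = -148692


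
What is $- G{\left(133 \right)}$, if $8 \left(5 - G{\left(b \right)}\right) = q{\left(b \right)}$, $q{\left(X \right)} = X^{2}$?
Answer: $\frac{17649}{8} \approx 2206.1$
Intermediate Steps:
$G{\left(b \right)} = 5 - \frac{b^{2}}{8}$
$- G{\left(133 \right)} = - (5 - \frac{133^{2}}{8}) = - (5 - \frac{17689}{8}) = \left(-1\right) \left(- \frac{17649}{8}\right) = \frac{17649}{8}$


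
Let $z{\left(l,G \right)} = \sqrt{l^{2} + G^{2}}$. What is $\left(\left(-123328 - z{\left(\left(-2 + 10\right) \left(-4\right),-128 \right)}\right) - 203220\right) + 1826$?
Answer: $-324722 - 32 \sqrt{17} \approx -3.2485 \cdot 10^{5}$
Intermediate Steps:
$z{\left(l,G \right)} = \sqrt{G^{2} + l^{2}}$
$\left(\left(-123328 - z{\left(\left(-2 + 10\right) \left(-4\right),-128 \right)}\right) - 203220\right) + 1826 = \left(\left(-123328 - \sqrt{\left(-128\right)^{2} + \left(\left(-2 + 10\right) \left(-4\right)\right)^{2}}\right) - 203220\right) + 1826 = \left(\left(-123328 - \sqrt{16384 + \left(8 \left(-4\right)\right)^{2}}\right) - 203220\right) + 1826 = \left(\left(-123328 - \sqrt{16384 + \left(-32\right)^{2}}\right) - 203220\right) + 1826 = \left(\left(-123328 - \sqrt{16384 + 1024}\right) - 203220\right) + 1826 = \left(\left(-123328 - \sqrt{17408}\right) - 203220\right) + 1826 = \left(\left(-123328 - 32 \sqrt{17}\right) - 203220\right) + 1826 = \left(-326548 - 32 \sqrt{17}\right) + 1826 = -324722 - 32 \sqrt{17}$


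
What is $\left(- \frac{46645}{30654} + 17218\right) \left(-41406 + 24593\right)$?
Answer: $- \frac{8873126774651}{30654} \approx -2.8946 \cdot 10^{8}$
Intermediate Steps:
$\left(- \frac{46645}{30654} + 17218\right) \left(-41406 + 24593\right) = \left(\left(-46645\right) \frac{1}{30654} + 17218\right) \left(-16813\right) = \left(- \frac{46645}{30654} + 17218\right) \left(-16813\right) = \frac{527753927}{30654} \left(-16813\right) = - \frac{8873126774651}{30654}$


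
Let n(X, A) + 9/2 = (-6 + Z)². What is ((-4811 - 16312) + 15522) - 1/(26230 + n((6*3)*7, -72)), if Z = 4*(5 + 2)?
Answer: -299199821/53419 ≈ -5601.0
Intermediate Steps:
Z = 28 (Z = 4*7 = 28)
n(X, A) = 959/2 (n(X, A) = -9/2 + (-6 + 28)² = -9/2 + 22² = -9/2 + 484 = 959/2)
((-4811 - 16312) + 15522) - 1/(26230 + n((6*3)*7, -72)) = ((-4811 - 16312) + 15522) - 1/(26230 + 959/2) = (-21123 + 15522) - 1/53419/2 = -5601 - 1*2/53419 = -5601 - 2/53419 = -299199821/53419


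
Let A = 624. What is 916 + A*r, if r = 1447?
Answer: 903844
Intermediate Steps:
916 + A*r = 916 + 624*1447 = 916 + 902928 = 903844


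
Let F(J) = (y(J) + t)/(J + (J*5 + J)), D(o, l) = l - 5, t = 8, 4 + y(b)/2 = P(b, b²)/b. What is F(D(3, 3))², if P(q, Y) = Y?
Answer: 4/49 ≈ 0.081633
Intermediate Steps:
y(b) = -8 + 2*b (y(b) = -8 + 2*(b²/b) = -8 + 2*b)
D(o, l) = -5 + l
F(J) = 2/7 (F(J) = ((-8 + 2*J) + 8)/(J + (J*5 + J)) = (2*J)/(J + (5*J + J)) = (2*J)/(J + 6*J) = (2*J)/((7*J)) = (2*J)*(1/(7*J)) = 2/7)
F(D(3, 3))² = (2/7)² = 4/49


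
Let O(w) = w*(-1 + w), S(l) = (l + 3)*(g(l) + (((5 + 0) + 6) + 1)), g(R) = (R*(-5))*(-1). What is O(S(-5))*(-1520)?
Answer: -988000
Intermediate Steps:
g(R) = 5*R (g(R) = -5*R*(-1) = 5*R)
S(l) = (3 + l)*(12 + 5*l) (S(l) = (l + 3)*(5*l + (((5 + 0) + 6) + 1)) = (3 + l)*(5*l + ((5 + 6) + 1)) = (3 + l)*(5*l + (11 + 1)) = (3 + l)*(5*l + 12) = (3 + l)*(12 + 5*l))
O(S(-5))*(-1520) = ((36 + 5*(-5)**2 + 27*(-5))*(-1 + (36 + 5*(-5)**2 + 27*(-5))))*(-1520) = ((36 + 5*25 - 135)*(-1 + (36 + 5*25 - 135)))*(-1520) = ((36 + 125 - 135)*(-1 + (36 + 125 - 135)))*(-1520) = (26*(-1 + 26))*(-1520) = (26*25)*(-1520) = 650*(-1520) = -988000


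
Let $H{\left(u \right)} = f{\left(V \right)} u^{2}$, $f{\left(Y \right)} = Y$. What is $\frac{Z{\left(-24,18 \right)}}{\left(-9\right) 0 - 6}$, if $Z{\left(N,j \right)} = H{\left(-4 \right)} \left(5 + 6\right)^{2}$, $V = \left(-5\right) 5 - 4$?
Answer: $\frac{28072}{3} \approx 9357.3$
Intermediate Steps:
$V = -29$ ($V = -25 - 4 = -29$)
$H{\left(u \right)} = - 29 u^{2}$
$Z{\left(N,j \right)} = -56144$ ($Z{\left(N,j \right)} = - 29 \left(-4\right)^{2} \left(5 + 6\right)^{2} = \left(-29\right) 16 \cdot 11^{2} = \left(-464\right) 121 = -56144$)
$\frac{Z{\left(-24,18 \right)}}{\left(-9\right) 0 - 6} = - \frac{56144}{\left(-9\right) 0 - 6} = - \frac{56144}{0 - 6} = - \frac{56144}{-6} = \left(-56144\right) \left(- \frac{1}{6}\right) = \frac{28072}{3}$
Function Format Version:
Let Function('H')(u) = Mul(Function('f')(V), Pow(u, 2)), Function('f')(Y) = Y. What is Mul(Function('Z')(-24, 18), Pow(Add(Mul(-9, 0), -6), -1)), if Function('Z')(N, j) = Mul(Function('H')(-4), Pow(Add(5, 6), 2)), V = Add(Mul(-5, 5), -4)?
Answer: Rational(28072, 3) ≈ 9357.3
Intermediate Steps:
V = -29 (V = Add(-25, -4) = -29)
Function('H')(u) = Mul(-29, Pow(u, 2))
Function('Z')(N, j) = -56144 (Function('Z')(N, j) = Mul(Mul(-29, Pow(-4, 2)), Pow(Add(5, 6), 2)) = Mul(Mul(-29, 16), Pow(11, 2)) = Mul(-464, 121) = -56144)
Mul(Function('Z')(-24, 18), Pow(Add(Mul(-9, 0), -6), -1)) = Mul(-56144, Pow(Add(Mul(-9, 0), -6), -1)) = Mul(-56144, Pow(Add(0, -6), -1)) = Mul(-56144, Pow(-6, -1)) = Mul(-56144, Rational(-1, 6)) = Rational(28072, 3)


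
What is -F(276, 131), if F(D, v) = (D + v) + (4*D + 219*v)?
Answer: -30200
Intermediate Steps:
F(D, v) = 5*D + 220*v
-F(276, 131) = -(5*276 + 220*131) = -(1380 + 28820) = -1*30200 = -30200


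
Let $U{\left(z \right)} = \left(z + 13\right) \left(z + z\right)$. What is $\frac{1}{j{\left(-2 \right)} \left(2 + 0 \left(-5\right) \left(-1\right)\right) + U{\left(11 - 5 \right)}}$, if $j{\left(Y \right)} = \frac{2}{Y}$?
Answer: $\frac{1}{226} \approx 0.0044248$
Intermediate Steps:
$U{\left(z \right)} = 2 z \left(13 + z\right)$ ($U{\left(z \right)} = \left(13 + z\right) 2 z = 2 z \left(13 + z\right)$)
$\frac{1}{j{\left(-2 \right)} \left(2 + 0 \left(-5\right) \left(-1\right)\right) + U{\left(11 - 5 \right)}} = \frac{1}{\frac{2}{-2} \left(2 + 0 \left(-5\right) \left(-1\right)\right) + 2 \left(11 - 5\right) \left(13 + \left(11 - 5\right)\right)} = \frac{1}{2 \left(- \frac{1}{2}\right) \left(2 + 0 \left(-1\right)\right) + 2 \left(11 - 5\right) \left(13 + \left(11 - 5\right)\right)} = \frac{1}{- (2 + 0) + 2 \cdot 6 \left(13 + 6\right)} = \frac{1}{\left(-1\right) 2 + 2 \cdot 6 \cdot 19} = \frac{1}{-2 + 228} = \frac{1}{226}$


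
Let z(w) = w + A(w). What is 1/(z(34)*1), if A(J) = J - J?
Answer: 1/34 ≈ 0.029412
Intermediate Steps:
A(J) = 0
z(w) = w (z(w) = w + 0 = w)
1/(z(34)*1) = 1/(34*1) = 1/34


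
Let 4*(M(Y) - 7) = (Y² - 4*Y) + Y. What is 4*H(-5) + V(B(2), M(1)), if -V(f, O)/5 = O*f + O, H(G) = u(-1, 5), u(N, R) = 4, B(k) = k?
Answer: -163/2 ≈ -81.500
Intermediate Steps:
H(G) = 4
M(Y) = 7 - 3*Y/4 + Y²/4 (M(Y) = 7 + ((Y² - 4*Y) + Y)/4 = 7 + (Y² - 3*Y)/4 = 7 + (-3*Y/4 + Y²/4) = 7 - 3*Y/4 + Y²/4)
V(f, O) = -5*O - 5*O*f (V(f, O) = -5*(O*f + O) = -5*(O + O*f) = -5*O - 5*O*f)
4*H(-5) + V(B(2), M(1)) = 4*4 - 5*(7 - ¾*1 + (¼)*1²)*(1 + 2) = 16 - 5*(7 - ¾ + (¼)*1)*3 = 16 - 5*(7 - ¾ + ¼)*3 = 16 - 5*13/2*3 = 16 - 195/2 = -163/2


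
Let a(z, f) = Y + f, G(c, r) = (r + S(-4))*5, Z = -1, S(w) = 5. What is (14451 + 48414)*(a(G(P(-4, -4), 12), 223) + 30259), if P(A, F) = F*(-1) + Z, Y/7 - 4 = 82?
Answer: 1954095660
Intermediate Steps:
Y = 602 (Y = 28 + 7*82 = 28 + 574 = 602)
P(A, F) = -1 - F (P(A, F) = F*(-1) - 1 = -F - 1 = -1 - F)
G(c, r) = 25 + 5*r (G(c, r) = (r + 5)*5 = (5 + r)*5 = 25 + 5*r)
a(z, f) = 602 + f
(14451 + 48414)*(a(G(P(-4, -4), 12), 223) + 30259) = (14451 + 48414)*((602 + 223) + 30259) = 62865*(825 + 30259) = 62865*31084 = 1954095660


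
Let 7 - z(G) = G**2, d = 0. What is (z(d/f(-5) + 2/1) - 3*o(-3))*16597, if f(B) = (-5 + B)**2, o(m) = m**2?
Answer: -398328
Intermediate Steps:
z(G) = 7 - G**2
(z(d/f(-5) + 2/1) - 3*o(-3))*16597 = ((7 - (0/((-5 - 5)**2) + 2/1)**2) - 3*(-3)**2)*16597 = ((7 - (0/((-10)**2) + 2*1)**2) - 3*9)*16597 = ((7 - (0/100 + 2)**2) - 27)*16597 = ((7 - (0*(1/100) + 2)**2) - 27)*16597 = ((7 - (0 + 2)**2) - 27)*16597 = ((7 - 1*2**2) - 27)*16597 = ((7 - 1*4) - 27)*16597 = ((7 - 4) - 27)*16597 = (3 - 27)*16597 = -24*16597 = -398328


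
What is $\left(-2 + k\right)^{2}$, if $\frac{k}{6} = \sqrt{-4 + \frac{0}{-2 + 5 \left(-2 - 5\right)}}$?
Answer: $-140 - 48 i \approx -140.0 - 48.0 i$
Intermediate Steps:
$k = 12 i$ ($k = 6 \sqrt{-4 + \frac{0}{-2 + 5 \left(-2 - 5\right)}} = 6 \sqrt{-4 + \frac{0}{-2 + 5 \left(-7\right)}} = 6 \sqrt{-4 + \frac{0}{-2 - 35}} = 6 \sqrt{-4 + \frac{0}{-37}} = 6 \sqrt{-4 + 0 \left(- \frac{1}{37}\right)} = 6 \sqrt{-4 + 0} = 6 \sqrt{-4} = 6 \cdot 2 i = 12 i \approx 12.0 i$)
$\left(-2 + k\right)^{2} = \left(-2 + 12 i\right)^{2}$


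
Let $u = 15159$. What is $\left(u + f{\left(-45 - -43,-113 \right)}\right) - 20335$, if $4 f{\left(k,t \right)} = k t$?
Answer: $- \frac{10239}{2} \approx -5119.5$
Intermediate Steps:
$f{\left(k,t \right)} = \frac{k t}{4}$
$\left(u + f{\left(-45 - -43,-113 \right)}\right) - 20335 = \left(15159 + \frac{1}{4} \left(-45 - -43\right) \left(-113\right)\right) - 20335 = \left(15159 + \frac{1}{4} \left(-45 + 43\right) \left(-113\right)\right) - 20335 = \left(15159 + \frac{1}{4} \left(-2\right) \left(-113\right)\right) - 20335 = \left(15159 + \frac{113}{2}\right) - 20335 = \frac{30431}{2} - 20335 = - \frac{10239}{2}$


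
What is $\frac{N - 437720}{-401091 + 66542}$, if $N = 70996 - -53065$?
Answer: $\frac{313659}{334549} \approx 0.93756$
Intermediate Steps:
$N = 124061$ ($N = 70996 + 53065 = 124061$)
$\frac{N - 437720}{-401091 + 66542} = \frac{124061 - 437720}{-401091 + 66542} = \frac{124061 - 437720}{-334549} = \left(124061 - 437720\right) \left(- \frac{1}{334549}\right) = \left(-313659\right) \left(- \frac{1}{334549}\right) = \frac{313659}{334549}$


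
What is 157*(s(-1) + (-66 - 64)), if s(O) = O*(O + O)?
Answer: -20096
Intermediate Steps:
s(O) = 2*O**2 (s(O) = O*(2*O) = 2*O**2)
157*(s(-1) + (-66 - 64)) = 157*(2*(-1)**2 + (-66 - 64)) = 157*(2*1 - 130) = 157*(2 - 130) = 157*(-128) = -20096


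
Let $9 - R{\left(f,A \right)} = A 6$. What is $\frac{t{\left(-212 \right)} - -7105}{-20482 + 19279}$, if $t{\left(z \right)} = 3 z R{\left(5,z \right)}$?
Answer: $\frac{807611}{1203} \approx 671.33$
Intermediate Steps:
$R{\left(f,A \right)} = 9 - 6 A$ ($R{\left(f,A \right)} = 9 - A 6 = 9 - 6 A$)
$t{\left(z \right)} = 3 z \left(9 - 6 z\right)$
$\frac{t{\left(-212 \right)} - -7105}{-20482 + 19279} = \frac{9 \left(-212\right) \left(3 - -424\right) - -7105}{-20482 + 19279} = \frac{9 \left(-212\right) \left(3 + 424\right) + 7105}{-1203} = \left(9 \left(-212\right) 427 + 7105\right) \left(- \frac{1}{1203}\right) = \left(-814716 + 7105\right) \left(- \frac{1}{1203}\right) = \left(-807611\right) \left(- \frac{1}{1203}\right) = \frac{807611}{1203}$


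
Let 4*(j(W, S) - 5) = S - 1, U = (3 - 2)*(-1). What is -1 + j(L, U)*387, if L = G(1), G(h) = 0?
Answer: 3481/2 ≈ 1740.5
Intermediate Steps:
L = 0
U = -1 (U = 1*(-1) = -1)
j(W, S) = 19/4 + S/4 (j(W, S) = 5 + (S - 1)/4 = 5 + (-1 + S)/4 = 5 + (-¼ + S/4) = 19/4 + S/4)
-1 + j(L, U)*387 = -1 + (19/4 + (¼)*(-1))*387 = -1 + (19/4 - ¼)*387 = -1 + (9/2)*387 = -1 + 3483/2 = 3481/2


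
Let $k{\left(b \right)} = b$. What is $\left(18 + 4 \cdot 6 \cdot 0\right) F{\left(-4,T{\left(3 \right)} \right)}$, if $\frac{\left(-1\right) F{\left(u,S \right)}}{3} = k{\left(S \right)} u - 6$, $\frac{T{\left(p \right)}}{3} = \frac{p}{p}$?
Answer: $972$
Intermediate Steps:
$T{\left(p \right)} = 3$ ($T{\left(p \right)} = 3 \frac{p}{p} = 3 \cdot 1 = 3$)
$F{\left(u,S \right)} = 18 - 3 S u$ ($F{\left(u,S \right)} = - 3 \left(S u - 6\right) = - 3 \left(-6 + S u\right) = 18 - 3 S u$)
$\left(18 + 4 \cdot 6 \cdot 0\right) F{\left(-4,T{\left(3 \right)} \right)} = \left(18 + 4 \cdot 6 \cdot 0\right) \left(18 - 9 \left(-4\right)\right) = \left(18 + 24 \cdot 0\right) \left(18 + 36\right) = \left(18 + 0\right) 54 = 18 \cdot 54 = 972$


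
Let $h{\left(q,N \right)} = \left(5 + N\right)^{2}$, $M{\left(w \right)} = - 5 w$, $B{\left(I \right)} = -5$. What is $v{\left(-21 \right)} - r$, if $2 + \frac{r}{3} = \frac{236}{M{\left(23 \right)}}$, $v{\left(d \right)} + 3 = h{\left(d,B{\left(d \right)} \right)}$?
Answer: $\frac{1053}{115} \approx 9.1565$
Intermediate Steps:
$v{\left(d \right)} = -3$ ($v{\left(d \right)} = -3 + \left(5 - 5\right)^{2} = -3 + 0^{2} = -3 + 0 = -3$)
$r = - \frac{1398}{115}$ ($r = -6 + 3 \frac{236}{\left(-5\right) 23} = -6 + 3 \frac{236}{-115} = -6 + 3 \cdot 236 \left(- \frac{1}{115}\right) = -6 + 3 \left(- \frac{236}{115}\right) = -6 - \frac{708}{115} = - \frac{1398}{115} \approx -12.157$)
$v{\left(-21 \right)} - r = -3 - - \frac{1398}{115} = -3 + \frac{1398}{115} = \frac{1053}{115}$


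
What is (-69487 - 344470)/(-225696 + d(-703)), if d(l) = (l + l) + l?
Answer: 413957/227805 ≈ 1.8172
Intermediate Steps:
d(l) = 3*l (d(l) = 2*l + l = 3*l)
(-69487 - 344470)/(-225696 + d(-703)) = (-69487 - 344470)/(-225696 + 3*(-703)) = -413957/(-225696 - 2109) = -413957/(-227805) = -413957*(-1/227805) = 413957/227805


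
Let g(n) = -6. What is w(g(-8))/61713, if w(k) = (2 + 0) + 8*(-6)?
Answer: -46/61713 ≈ -0.00074539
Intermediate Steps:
w(k) = -46 (w(k) = 2 - 48 = -46)
w(g(-8))/61713 = -46/61713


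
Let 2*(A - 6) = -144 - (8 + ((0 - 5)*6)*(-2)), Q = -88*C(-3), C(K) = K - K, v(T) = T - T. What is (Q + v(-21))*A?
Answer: 0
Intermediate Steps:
v(T) = 0
C(K) = 0
Q = 0 (Q = -88*0 = 0)
A = -100 (A = 6 + (-144 - (8 + ((0 - 5)*6)*(-2)))/2 = 6 + (-144 - (8 - 5*6*(-2)))/2 = 6 + (-144 - (8 - 30*(-2)))/2 = 6 + (-144 - (8 + 60))/2 = 6 + (-144 - 1*68)/2 = 6 + (-144 - 68)/2 = 6 + (½)*(-212) = 6 - 106 = -100)
(Q + v(-21))*A = (0 + 0)*(-100) = 0*(-100) = 0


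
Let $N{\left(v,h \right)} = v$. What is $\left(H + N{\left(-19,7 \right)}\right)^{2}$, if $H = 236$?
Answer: $47089$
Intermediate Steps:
$\left(H + N{\left(-19,7 \right)}\right)^{2} = \left(236 - 19\right)^{2} = 217^{2} = 47089$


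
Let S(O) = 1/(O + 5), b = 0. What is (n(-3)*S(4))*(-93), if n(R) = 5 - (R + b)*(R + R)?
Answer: 403/3 ≈ 134.33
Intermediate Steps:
n(R) = 5 - 2*R**2 (n(R) = 5 - (R + 0)*(R + R) = 5 - R*2*R = 5 - 2*R**2)
S(O) = 1/(5 + O)
(n(-3)*S(4))*(-93) = ((5 - 2*(-3)**2)/(5 + 4))*(-93) = ((5 - 2*9)/9)*(-93) = ((5 - 18)*(1/9))*(-93) = -13*1/9*(-93) = -13/9*(-93) = 403/3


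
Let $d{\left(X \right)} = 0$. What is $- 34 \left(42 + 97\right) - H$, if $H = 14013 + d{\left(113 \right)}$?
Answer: $-18739$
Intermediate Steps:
$H = 14013$ ($H = 14013 + 0 = 14013$)
$- 34 \left(42 + 97\right) - H = - 34 \left(42 + 97\right) - 14013 = \left(-34\right) 139 - 14013 = -4726 - 14013 = -18739$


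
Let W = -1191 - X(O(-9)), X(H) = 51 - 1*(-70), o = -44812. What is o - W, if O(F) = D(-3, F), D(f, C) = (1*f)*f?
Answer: -43500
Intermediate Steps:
D(f, C) = f**2 (D(f, C) = f*f = f**2)
O(F) = 9 (O(F) = (-3)**2 = 9)
X(H) = 121 (X(H) = 51 + 70 = 121)
W = -1312 (W = -1191 - 1*121 = -1191 - 121 = -1312)
o - W = -44812 - 1*(-1312) = -44812 + 1312 = -43500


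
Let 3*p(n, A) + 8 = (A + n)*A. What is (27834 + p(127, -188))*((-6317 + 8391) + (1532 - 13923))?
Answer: -326574318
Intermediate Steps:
p(n, A) = -8/3 + A*(A + n)/3 (p(n, A) = -8/3 + ((A + n)*A)/3 = -8/3 + (A*(A + n))/3 = -8/3 + A*(A + n)/3)
(27834 + p(127, -188))*((-6317 + 8391) + (1532 - 13923)) = (27834 + (-8/3 + (⅓)*(-188)² + (⅓)*(-188)*127))*((-6317 + 8391) + (1532 - 13923)) = (27834 + (-8/3 + (⅓)*35344 - 23876/3))*(2074 - 12391) = (27834 + (-8/3 + 35344/3 - 23876/3))*(-10317) = (27834 + 3820)*(-10317) = 31654*(-10317) = -326574318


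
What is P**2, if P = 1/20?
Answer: 1/400 ≈ 0.0025000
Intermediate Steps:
P = 1/20 ≈ 0.050000
P**2 = (1/20)**2 = 1/400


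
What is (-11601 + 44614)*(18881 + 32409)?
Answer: 1693236770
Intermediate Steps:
(-11601 + 44614)*(18881 + 32409) = 33013*51290 = 1693236770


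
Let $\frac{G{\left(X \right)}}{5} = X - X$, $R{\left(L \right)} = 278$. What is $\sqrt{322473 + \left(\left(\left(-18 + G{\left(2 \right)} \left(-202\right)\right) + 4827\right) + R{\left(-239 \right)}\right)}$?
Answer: $2 \sqrt{81890} \approx 572.33$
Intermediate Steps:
$G{\left(X \right)} = 0$ ($G{\left(X \right)} = 5 \left(X - X\right) = 5 \cdot 0 = 0$)
$\sqrt{322473 + \left(\left(\left(-18 + G{\left(2 \right)} \left(-202\right)\right) + 4827\right) + R{\left(-239 \right)}\right)} = \sqrt{322473 + \left(\left(\left(-18 + 0 \left(-202\right)\right) + 4827\right) + 278\right)} = \sqrt{322473 + \left(\left(\left(-18 + 0\right) + 4827\right) + 278\right)} = \sqrt{322473 + \left(\left(-18 + 4827\right) + 278\right)} = \sqrt{322473 + \left(4809 + 278\right)} = \sqrt{322473 + 5087} = \sqrt{327560} = 2 \sqrt{81890}$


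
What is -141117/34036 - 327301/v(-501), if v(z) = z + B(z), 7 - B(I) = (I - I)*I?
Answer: 425780963/646684 ≈ 658.41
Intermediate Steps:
B(I) = 7 (B(I) = 7 - (I - I)*I = 7 - 0*I = 7 - 1*0 = 7 + 0 = 7)
v(z) = 7 + z (v(z) = z + 7 = 7 + z)
-141117/34036 - 327301/v(-501) = -141117/34036 - 327301/(7 - 501) = -141117*1/34036 - 327301/(-494) = -141117/34036 - 327301*(-1/494) = -141117/34036 + 25177/38 = 425780963/646684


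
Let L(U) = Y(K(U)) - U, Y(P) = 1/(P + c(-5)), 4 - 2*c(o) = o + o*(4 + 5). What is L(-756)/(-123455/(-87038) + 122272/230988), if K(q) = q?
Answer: 923348422080826/2378905232967 ≈ 388.14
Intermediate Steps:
c(o) = 2 - 5*o (c(o) = 2 - (o + o*(4 + 5))/2 = 2 - (o + o*9)/2 = 2 - (o + 9*o)/2 = 2 - 5*o)
Y(P) = 1/(27 + P) (Y(P) = 1/(P + (2 - 5*(-5))) = 1/(P + (2 + 25)) = 1/(P + 27) = 1/(27 + P))
L(U) = 1/(27 + U) - U
L(-756)/(-123455/(-87038) + 122272/230988) = ((1 - 1*(-756)*(27 - 756))/(27 - 756))/(-123455/(-87038) + 122272/230988) = ((1 - 1*(-756)*(-729))/(-729))/(-123455*(-1/87038) + 122272*(1/230988)) = (-(1 - 551124)/729)/(123455/87038 + 30568/57747) = (-1/729*(-551123))/(9789733469/5026183386) = (551123/729)*(5026183386/9789733469) = 923348422080826/2378905232967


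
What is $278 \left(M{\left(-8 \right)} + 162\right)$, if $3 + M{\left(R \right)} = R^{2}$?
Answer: $61994$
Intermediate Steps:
$M{\left(R \right)} = -3 + R^{2}$
$278 \left(M{\left(-8 \right)} + 162\right) = 278 \left(\left(-3 + \left(-8\right)^{2}\right) + 162\right) = 278 \left(\left(-3 + 64\right) + 162\right) = 278 \left(61 + 162\right) = 278 \cdot 223 = 61994$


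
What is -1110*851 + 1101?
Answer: -943509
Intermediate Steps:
-1110*851 + 1101 = -944610 + 1101 = -943509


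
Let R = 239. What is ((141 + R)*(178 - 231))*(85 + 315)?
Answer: -8056000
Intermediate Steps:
((141 + R)*(178 - 231))*(85 + 315) = ((141 + 239)*(178 - 231))*(85 + 315) = (380*(-53))*400 = -20140*400 = -8056000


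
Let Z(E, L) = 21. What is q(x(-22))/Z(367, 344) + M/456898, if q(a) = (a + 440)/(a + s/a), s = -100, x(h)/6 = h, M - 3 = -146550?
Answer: -855833689/1978825238 ≈ -0.43250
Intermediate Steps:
M = -146547 (M = 3 - 146550 = -146547)
x(h) = 6*h
q(a) = (440 + a)/(a - 100/a) (q(a) = (a + 440)/(a - 100/a) = (440 + a)/(a - 100/a))
q(x(-22))/Z(367, 344) + M/456898 = ((6*(-22))*(440 + 6*(-22))/(-100 + (6*(-22))**2))/21 - 146547/456898 = -132*(440 - 132)/(-100 + (-132)**2)*(1/21) - 146547*1/456898 = -132*308/(-100 + 17424)*(1/21) - 146547/456898 = -132*308/17324*(1/21) - 146547/456898 = -132*1/17324*308*(1/21) - 146547/456898 = -10164/4331*1/21 - 146547/456898 = -484/4331 - 146547/456898 = -855833689/1978825238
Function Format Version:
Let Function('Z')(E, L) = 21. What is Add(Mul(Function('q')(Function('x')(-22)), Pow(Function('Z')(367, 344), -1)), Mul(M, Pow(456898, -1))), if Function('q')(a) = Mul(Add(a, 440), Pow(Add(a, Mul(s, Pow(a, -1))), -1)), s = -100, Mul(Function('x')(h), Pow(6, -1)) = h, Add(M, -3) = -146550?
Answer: Rational(-855833689, 1978825238) ≈ -0.43250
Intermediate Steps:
M = -146547 (M = Add(3, -146550) = -146547)
Function('x')(h) = Mul(6, h)
Function('q')(a) = Mul(Pow(Add(a, Mul(-100, Pow(a, -1))), -1), Add(440, a)) (Function('q')(a) = Mul(Add(a, 440), Pow(Add(a, Mul(-100, Pow(a, -1))), -1)) = Mul(Add(440, a), Pow(Add(a, Mul(-100, Pow(a, -1))), -1)) = Mul(Pow(Add(a, Mul(-100, Pow(a, -1))), -1), Add(440, a)))
Add(Mul(Function('q')(Function('x')(-22)), Pow(Function('Z')(367, 344), -1)), Mul(M, Pow(456898, -1))) = Add(Mul(Mul(Mul(6, -22), Pow(Add(-100, Pow(Mul(6, -22), 2)), -1), Add(440, Mul(6, -22))), Pow(21, -1)), Mul(-146547, Pow(456898, -1))) = Add(Mul(Mul(-132, Pow(Add(-100, Pow(-132, 2)), -1), Add(440, -132)), Rational(1, 21)), Mul(-146547, Rational(1, 456898))) = Add(Mul(Mul(-132, Pow(Add(-100, 17424), -1), 308), Rational(1, 21)), Rational(-146547, 456898)) = Add(Mul(Mul(-132, Pow(17324, -1), 308), Rational(1, 21)), Rational(-146547, 456898)) = Add(Mul(Mul(-132, Rational(1, 17324), 308), Rational(1, 21)), Rational(-146547, 456898)) = Add(Mul(Rational(-10164, 4331), Rational(1, 21)), Rational(-146547, 456898)) = Add(Rational(-484, 4331), Rational(-146547, 456898)) = Rational(-855833689, 1978825238)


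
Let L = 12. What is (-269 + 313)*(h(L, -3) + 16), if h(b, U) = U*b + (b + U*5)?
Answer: -1012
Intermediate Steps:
h(b, U) = b + 5*U + U*b (h(b, U) = U*b + (b + 5*U) = b + 5*U + U*b)
(-269 + 313)*(h(L, -3) + 16) = (-269 + 313)*((12 + 5*(-3) - 3*12) + 16) = 44*((12 - 15 - 36) + 16) = 44*(-39 + 16) = 44*(-23) = -1012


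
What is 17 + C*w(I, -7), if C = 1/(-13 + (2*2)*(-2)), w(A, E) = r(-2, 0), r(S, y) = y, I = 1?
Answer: 17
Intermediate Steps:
w(A, E) = 0
C = -1/21 (C = 1/(-13 + 4*(-2)) = 1/(-13 - 8) = 1/(-21) = -1/21 ≈ -0.047619)
17 + C*w(I, -7) = 17 - 1/21*0 = 17 + 0 = 17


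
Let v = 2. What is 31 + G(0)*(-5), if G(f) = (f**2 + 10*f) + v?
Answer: 21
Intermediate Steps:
G(f) = 2 + f**2 + 10*f (G(f) = (f**2 + 10*f) + 2 = 2 + f**2 + 10*f)
31 + G(0)*(-5) = 31 + (2 + 0**2 + 10*0)*(-5) = 31 + (2 + 0 + 0)*(-5) = 31 + 2*(-5) = 31 - 10 = 21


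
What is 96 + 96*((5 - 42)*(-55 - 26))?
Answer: 287808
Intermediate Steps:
96 + 96*((5 - 42)*(-55 - 26)) = 96 + 96*(-37*(-81)) = 96 + 96*2997 = 96 + 287712 = 287808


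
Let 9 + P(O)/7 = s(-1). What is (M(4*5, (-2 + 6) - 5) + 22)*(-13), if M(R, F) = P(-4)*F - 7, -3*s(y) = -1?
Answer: -2951/3 ≈ -983.67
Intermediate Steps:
s(y) = ⅓ (s(y) = -⅓*(-1) = ⅓)
P(O) = -182/3 (P(O) = -63 + 7*(⅓) = -63 + 7/3 = -182/3)
M(R, F) = -7 - 182*F/3 (M(R, F) = -182*F/3 - 7 = -7 - 182*F/3)
(M(4*5, (-2 + 6) - 5) + 22)*(-13) = ((-7 - 182*((-2 + 6) - 5)/3) + 22)*(-13) = ((-7 - 182*(4 - 5)/3) + 22)*(-13) = ((-7 - 182/3*(-1)) + 22)*(-13) = ((-7 + 182/3) + 22)*(-13) = (161/3 + 22)*(-13) = (227/3)*(-13) = -2951/3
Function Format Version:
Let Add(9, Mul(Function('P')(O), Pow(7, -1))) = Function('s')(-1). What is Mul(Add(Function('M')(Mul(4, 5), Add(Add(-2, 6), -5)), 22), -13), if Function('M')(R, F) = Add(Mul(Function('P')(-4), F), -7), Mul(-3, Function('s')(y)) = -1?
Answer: Rational(-2951, 3) ≈ -983.67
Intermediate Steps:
Function('s')(y) = Rational(1, 3) (Function('s')(y) = Mul(Rational(-1, 3), -1) = Rational(1, 3))
Function('P')(O) = Rational(-182, 3) (Function('P')(O) = Add(-63, Mul(7, Rational(1, 3))) = Add(-63, Rational(7, 3)) = Rational(-182, 3))
Function('M')(R, F) = Add(-7, Mul(Rational(-182, 3), F)) (Function('M')(R, F) = Add(Mul(Rational(-182, 3), F), -7) = Add(-7, Mul(Rational(-182, 3), F)))
Mul(Add(Function('M')(Mul(4, 5), Add(Add(-2, 6), -5)), 22), -13) = Mul(Add(Add(-7, Mul(Rational(-182, 3), Add(Add(-2, 6), -5))), 22), -13) = Mul(Add(Add(-7, Mul(Rational(-182, 3), Add(4, -5))), 22), -13) = Mul(Add(Add(-7, Mul(Rational(-182, 3), -1)), 22), -13) = Mul(Add(Add(-7, Rational(182, 3)), 22), -13) = Mul(Add(Rational(161, 3), 22), -13) = Mul(Rational(227, 3), -13) = Rational(-2951, 3)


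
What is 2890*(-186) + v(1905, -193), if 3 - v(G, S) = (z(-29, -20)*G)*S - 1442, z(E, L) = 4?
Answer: 934565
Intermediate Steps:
v(G, S) = 1445 - 4*G*S (v(G, S) = 3 - ((4*G)*S - 1442) = 3 - (4*G*S - 1442) = 3 - (-1442 + 4*G*S) = 3 + (1442 - 4*G*S) = 1445 - 4*G*S)
2890*(-186) + v(1905, -193) = 2890*(-186) + (1445 - 4*1905*(-193)) = -537540 + (1445 + 1470660) = -537540 + 1472105 = 934565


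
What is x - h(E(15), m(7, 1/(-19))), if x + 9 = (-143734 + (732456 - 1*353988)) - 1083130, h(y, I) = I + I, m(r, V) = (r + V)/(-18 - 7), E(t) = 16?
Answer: -402992111/475 ≈ -8.4840e+5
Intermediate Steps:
m(r, V) = -V/25 - r/25 (m(r, V) = (V + r)/(-25) = (V + r)*(-1/25) = -V/25 - r/25)
h(y, I) = 2*I
x = -848405 (x = -9 + ((-143734 + (732456 - 1*353988)) - 1083130) = -9 + ((-143734 + (732456 - 353988)) - 1083130) = -9 + ((-143734 + 378468) - 1083130) = -9 + (234734 - 1083130) = -9 - 848396 = -848405)
x - h(E(15), m(7, 1/(-19))) = -848405 - 2*(-1/25/(-19) - 1/25*7) = -848405 - 2*(-1/25*(-1/19) - 7/25) = -848405 - 2*(1/475 - 7/25) = -848405 - 2*(-132)/475 = -848405 - 1*(-264/475) = -848405 + 264/475 = -402992111/475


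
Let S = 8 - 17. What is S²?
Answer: 81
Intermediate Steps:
S = -9
S² = (-9)² = 81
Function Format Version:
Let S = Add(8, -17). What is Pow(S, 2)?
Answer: 81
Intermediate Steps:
S = -9
Pow(S, 2) = Pow(-9, 2) = 81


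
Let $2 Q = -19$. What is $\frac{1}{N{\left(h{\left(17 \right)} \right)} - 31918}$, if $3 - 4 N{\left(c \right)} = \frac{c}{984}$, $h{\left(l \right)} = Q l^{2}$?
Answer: $- \frac{7872}{251247101} \approx -3.1332 \cdot 10^{-5}$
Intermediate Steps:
$Q = - \frac{19}{2}$ ($Q = \frac{1}{2} \left(-19\right) = - \frac{19}{2} \approx -9.5$)
$h{\left(l \right)} = - \frac{19 l^{2}}{2}$
$N{\left(c \right)} = \frac{3}{4} - \frac{c}{3936}$ ($N{\left(c \right)} = \frac{3}{4} - \frac{c \frac{1}{984}}{4} = \frac{3}{4} - \frac{\frac{1}{984} c}{4} = \frac{3}{4} - \frac{c}{3936}$)
$\frac{1}{N{\left(h{\left(17 \right)} \right)} - 31918} = \frac{1}{\left(\frac{3}{4} - \frac{\left(- \frac{19}{2}\right) 17^{2}}{3936}\right) - 31918} = \frac{1}{\left(\frac{3}{4} - \frac{\left(- \frac{19}{2}\right) 289}{3936}\right) - 31918} = \frac{1}{\left(\frac{3}{4} - - \frac{5491}{7872}\right) - 31918} = \frac{1}{\left(\frac{3}{4} + \frac{5491}{7872}\right) - 31918} = \frac{1}{\frac{11395}{7872} - 31918} = \frac{1}{- \frac{251247101}{7872}} = - \frac{7872}{251247101}$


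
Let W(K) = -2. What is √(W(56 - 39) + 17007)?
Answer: √17005 ≈ 130.40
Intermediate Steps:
√(W(56 - 39) + 17007) = √(-2 + 17007) = √17005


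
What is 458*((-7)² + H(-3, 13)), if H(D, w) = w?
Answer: 28396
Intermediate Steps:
458*((-7)² + H(-3, 13)) = 458*((-7)² + 13) = 458*(49 + 13) = 458*62 = 28396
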